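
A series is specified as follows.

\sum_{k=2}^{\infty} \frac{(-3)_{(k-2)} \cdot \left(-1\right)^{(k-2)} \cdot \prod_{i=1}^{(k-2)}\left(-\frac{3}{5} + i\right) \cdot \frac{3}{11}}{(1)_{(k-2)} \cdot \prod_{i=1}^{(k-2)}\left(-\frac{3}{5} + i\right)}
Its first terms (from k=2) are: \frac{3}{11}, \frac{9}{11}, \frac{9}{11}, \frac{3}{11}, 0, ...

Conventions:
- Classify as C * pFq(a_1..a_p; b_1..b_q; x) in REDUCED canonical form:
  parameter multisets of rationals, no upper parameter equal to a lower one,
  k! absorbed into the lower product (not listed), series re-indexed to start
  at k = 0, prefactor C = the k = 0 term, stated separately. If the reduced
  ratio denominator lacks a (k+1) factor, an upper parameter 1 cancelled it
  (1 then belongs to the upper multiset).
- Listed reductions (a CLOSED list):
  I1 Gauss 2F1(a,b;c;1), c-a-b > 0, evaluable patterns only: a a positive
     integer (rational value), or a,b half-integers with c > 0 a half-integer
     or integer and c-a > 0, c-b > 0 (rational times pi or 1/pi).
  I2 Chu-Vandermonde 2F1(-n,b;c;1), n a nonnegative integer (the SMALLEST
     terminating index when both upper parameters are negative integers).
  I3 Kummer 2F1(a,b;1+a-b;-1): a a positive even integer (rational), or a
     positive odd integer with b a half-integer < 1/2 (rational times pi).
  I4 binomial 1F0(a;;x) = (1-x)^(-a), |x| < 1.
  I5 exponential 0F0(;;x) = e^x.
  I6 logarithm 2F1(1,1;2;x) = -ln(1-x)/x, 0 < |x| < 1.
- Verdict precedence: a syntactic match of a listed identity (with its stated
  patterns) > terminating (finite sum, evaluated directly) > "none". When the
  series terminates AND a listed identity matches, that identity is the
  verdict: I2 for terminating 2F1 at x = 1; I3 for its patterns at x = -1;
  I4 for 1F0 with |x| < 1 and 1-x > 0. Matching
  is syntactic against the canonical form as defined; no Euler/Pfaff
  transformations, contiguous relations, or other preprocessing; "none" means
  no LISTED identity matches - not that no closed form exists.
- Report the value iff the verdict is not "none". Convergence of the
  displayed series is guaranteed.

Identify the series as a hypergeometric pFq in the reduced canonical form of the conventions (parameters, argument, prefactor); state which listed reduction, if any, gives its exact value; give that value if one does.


Canonical form: C = \frac{3}{11} times 1F0 with upper {-3}, lower {-}, x = -1. Verdict: terminating - the sum ends at index 3 because -3 is a negative integer; exact evaluation follows. Hence: \frac{24}{11}.

Structural cue: x = -1 and (1)_k (C = 3/11) is k! itself.
Step ratio: r(k) = -1 * (k-3) / [(k+1)] - rational in k, leading ratio -1; with t_0 = \frac{3}{11}, classification follows.


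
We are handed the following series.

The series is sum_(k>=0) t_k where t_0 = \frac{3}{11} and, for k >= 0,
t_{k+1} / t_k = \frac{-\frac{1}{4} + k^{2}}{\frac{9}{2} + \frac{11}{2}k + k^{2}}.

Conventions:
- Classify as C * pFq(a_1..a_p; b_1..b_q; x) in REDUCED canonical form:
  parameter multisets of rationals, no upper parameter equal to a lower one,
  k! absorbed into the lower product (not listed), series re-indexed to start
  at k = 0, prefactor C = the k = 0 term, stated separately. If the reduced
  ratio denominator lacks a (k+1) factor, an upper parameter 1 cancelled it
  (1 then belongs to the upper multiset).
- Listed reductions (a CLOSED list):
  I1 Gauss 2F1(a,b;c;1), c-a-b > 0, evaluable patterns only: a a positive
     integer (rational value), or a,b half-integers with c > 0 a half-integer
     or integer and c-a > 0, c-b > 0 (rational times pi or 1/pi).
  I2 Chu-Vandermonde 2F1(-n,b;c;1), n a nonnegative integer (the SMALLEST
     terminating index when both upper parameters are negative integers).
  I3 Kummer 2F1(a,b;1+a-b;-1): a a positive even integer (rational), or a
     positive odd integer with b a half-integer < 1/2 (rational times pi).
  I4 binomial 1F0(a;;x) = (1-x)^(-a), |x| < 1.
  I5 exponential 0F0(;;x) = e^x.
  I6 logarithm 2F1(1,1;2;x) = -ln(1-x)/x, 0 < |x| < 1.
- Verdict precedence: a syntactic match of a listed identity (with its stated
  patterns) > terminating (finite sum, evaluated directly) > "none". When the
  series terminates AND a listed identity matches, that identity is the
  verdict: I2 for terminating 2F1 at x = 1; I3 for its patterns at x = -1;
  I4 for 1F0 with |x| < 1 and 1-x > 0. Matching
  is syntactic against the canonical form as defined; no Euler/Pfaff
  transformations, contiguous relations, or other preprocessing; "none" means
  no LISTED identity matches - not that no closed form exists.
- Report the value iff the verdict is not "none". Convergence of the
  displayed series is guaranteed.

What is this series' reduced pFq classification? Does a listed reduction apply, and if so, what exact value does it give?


Structural cue: t_0 being \frac{3}{11}, factor the ratio over Q (prefactor 3/11): negated roots = parameters.
Adjacent-term ratio: r(k) = 1 * (k-\frac{1}{2}) (k+\frac{1}{2}) / [(k+\frac{9}{2}) (k+1)] - poly over poly, x = 1 from leading terms; C = \frac{3}{11} at k = 0.

At argument 1: a 2F1 with upper {-\frac{1}{2}, \frac{1}{2}}, lower {\frac{9}{2}}, scaled by C = \frac{3}{11}. Verdict: the half-integer Gauss pattern (I1) fires (x = 1; upper {-\frac{1}{2}, \frac{1}{2}} half-integers, c = \frac{9}{2} in the evaluable pattern). Exact value: \frac{3675}{45056} \cdot \pi.


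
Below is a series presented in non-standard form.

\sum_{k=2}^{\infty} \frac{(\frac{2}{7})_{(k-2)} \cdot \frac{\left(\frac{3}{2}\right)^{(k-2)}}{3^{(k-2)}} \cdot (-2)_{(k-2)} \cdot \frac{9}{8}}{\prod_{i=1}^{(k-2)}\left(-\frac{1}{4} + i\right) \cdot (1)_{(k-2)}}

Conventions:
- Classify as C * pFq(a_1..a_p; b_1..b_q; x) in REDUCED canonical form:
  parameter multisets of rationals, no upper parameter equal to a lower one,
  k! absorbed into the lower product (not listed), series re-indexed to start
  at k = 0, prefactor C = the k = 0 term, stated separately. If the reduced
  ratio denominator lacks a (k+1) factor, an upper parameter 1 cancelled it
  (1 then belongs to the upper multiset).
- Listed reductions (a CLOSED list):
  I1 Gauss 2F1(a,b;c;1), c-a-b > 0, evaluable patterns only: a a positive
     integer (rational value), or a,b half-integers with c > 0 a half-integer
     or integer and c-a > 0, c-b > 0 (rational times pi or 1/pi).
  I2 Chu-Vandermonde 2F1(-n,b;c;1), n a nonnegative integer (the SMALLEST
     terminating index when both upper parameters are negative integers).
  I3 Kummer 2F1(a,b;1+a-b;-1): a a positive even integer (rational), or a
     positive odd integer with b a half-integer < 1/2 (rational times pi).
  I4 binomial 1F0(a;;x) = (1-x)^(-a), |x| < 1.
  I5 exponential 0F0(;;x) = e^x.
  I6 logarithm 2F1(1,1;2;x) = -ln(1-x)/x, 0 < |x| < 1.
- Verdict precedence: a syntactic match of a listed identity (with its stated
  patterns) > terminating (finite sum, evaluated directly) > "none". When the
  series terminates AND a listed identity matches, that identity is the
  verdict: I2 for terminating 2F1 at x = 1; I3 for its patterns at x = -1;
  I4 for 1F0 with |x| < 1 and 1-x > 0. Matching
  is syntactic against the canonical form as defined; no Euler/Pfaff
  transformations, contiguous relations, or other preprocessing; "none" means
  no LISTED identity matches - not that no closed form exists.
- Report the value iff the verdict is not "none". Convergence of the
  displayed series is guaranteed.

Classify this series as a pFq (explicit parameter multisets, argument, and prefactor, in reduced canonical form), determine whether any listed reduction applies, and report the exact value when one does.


Prefactor \frac{9}{8}, argument \frac{1}{2}: 2F1 with upper {-2, \frac{2}{7}} over lower {\frac{3}{4}}. Verdict: terminating at k = 2: the factor (-2)_k kills every later term; summing the 3 survivors is exact. Exact value: \frac{2127}{2744}.

Key step: from the first term \frac{9}{8}: the lower running product (C = 9/8) is a rising factorial.
Ratio: r(k) = \frac{1}{2} * (k-2) (k+\frac{2}{7}) / [(k+\frac{3}{4}) (k+1)] ; factor over Q: parameters, x = \frac{1}{2}, and C = \frac{9}{8}.


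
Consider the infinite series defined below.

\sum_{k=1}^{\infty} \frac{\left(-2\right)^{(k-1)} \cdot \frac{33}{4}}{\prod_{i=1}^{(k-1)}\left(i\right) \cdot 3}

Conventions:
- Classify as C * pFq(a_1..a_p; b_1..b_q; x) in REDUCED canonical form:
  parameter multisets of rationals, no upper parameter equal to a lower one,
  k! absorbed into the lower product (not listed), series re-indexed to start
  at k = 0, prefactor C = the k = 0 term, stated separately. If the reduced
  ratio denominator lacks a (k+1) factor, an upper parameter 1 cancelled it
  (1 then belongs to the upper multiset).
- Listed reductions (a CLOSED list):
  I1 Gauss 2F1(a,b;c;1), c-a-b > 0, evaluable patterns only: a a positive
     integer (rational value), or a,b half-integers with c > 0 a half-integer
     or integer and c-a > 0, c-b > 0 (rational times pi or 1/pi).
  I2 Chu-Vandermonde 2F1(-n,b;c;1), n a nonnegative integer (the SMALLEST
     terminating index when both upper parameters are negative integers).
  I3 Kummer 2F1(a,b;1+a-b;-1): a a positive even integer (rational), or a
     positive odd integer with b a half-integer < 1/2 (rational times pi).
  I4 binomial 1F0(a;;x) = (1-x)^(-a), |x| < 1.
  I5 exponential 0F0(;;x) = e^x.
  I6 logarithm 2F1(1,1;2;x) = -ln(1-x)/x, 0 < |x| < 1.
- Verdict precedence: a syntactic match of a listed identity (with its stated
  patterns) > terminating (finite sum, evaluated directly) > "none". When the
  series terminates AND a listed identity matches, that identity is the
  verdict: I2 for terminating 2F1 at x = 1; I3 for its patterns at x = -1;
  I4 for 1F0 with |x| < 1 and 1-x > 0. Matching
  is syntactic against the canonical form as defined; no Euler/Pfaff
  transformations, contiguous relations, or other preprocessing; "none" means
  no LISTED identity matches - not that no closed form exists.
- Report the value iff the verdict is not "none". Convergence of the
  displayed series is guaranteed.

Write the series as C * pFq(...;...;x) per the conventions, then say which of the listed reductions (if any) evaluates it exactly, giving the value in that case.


This is \frac{11}{4} * 0F0(-; -; -2) in reduced canonical form. Verdict at x = -2: the exponential series (I5) matches (the 0F0 exponential series at x = -2). Value: \frac{11}{4} \cdot e^{-2}.

Key step: with t_0 = \frac{11}{4}, the constant factors (C = 11/4) combine into one prefactor.
Step ratio: r(k) = -2 * 1 / [(k+1)] ; factor over Q: parameters, x = -2, and C = \frac{11}{4}.


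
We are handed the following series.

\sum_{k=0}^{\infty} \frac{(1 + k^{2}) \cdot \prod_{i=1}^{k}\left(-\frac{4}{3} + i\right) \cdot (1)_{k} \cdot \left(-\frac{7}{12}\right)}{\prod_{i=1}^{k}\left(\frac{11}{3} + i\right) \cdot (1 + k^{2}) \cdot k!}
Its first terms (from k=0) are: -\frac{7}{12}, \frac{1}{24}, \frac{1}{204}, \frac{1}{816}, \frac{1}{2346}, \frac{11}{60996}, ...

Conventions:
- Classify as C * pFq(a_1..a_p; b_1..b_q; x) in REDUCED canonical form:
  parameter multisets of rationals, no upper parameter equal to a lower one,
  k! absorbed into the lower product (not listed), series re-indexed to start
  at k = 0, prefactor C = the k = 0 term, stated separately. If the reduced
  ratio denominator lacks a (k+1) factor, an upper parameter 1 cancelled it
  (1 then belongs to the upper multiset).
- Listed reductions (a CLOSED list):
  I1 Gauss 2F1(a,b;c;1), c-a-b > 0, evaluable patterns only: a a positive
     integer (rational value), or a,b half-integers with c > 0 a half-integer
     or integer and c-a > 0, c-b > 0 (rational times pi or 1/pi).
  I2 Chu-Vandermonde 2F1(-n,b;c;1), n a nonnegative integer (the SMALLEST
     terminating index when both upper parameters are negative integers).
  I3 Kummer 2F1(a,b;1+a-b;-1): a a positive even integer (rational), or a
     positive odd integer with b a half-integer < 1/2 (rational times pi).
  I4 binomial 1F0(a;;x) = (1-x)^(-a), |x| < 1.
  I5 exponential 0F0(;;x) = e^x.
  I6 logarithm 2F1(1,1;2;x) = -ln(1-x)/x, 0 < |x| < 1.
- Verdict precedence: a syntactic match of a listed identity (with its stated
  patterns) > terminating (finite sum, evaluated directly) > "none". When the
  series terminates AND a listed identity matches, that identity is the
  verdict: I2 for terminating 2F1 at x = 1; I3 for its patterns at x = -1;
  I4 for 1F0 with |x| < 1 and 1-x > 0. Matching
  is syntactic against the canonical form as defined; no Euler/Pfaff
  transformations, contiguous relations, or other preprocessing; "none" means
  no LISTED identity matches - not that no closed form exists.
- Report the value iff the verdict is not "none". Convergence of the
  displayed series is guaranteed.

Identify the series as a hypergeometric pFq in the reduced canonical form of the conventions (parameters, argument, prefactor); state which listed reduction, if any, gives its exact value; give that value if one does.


With C = -\frac{7}{12}: the canonical form is 2F1(-\frac{1}{3}, 1; \frac{14}{3}; 1). Verdict: the Gauss summation I1 matches (x = 1: the Gamma ratio telescopes since c-a-b = 4 > 0 and a = 1 in Z>0). Sum: -\frac{77}{144}.

First insight: x = 1 and the lower running product (C = -7/12) is a rising factorial.
Adjacent-term ratio: r(k) = 1 * (k-\frac{1}{3}) (k+1) / [(k+\frac{14}{3}) (k+1)] ; factor over Q: parameters, x = 1, and C = -\frac{7}{12}.


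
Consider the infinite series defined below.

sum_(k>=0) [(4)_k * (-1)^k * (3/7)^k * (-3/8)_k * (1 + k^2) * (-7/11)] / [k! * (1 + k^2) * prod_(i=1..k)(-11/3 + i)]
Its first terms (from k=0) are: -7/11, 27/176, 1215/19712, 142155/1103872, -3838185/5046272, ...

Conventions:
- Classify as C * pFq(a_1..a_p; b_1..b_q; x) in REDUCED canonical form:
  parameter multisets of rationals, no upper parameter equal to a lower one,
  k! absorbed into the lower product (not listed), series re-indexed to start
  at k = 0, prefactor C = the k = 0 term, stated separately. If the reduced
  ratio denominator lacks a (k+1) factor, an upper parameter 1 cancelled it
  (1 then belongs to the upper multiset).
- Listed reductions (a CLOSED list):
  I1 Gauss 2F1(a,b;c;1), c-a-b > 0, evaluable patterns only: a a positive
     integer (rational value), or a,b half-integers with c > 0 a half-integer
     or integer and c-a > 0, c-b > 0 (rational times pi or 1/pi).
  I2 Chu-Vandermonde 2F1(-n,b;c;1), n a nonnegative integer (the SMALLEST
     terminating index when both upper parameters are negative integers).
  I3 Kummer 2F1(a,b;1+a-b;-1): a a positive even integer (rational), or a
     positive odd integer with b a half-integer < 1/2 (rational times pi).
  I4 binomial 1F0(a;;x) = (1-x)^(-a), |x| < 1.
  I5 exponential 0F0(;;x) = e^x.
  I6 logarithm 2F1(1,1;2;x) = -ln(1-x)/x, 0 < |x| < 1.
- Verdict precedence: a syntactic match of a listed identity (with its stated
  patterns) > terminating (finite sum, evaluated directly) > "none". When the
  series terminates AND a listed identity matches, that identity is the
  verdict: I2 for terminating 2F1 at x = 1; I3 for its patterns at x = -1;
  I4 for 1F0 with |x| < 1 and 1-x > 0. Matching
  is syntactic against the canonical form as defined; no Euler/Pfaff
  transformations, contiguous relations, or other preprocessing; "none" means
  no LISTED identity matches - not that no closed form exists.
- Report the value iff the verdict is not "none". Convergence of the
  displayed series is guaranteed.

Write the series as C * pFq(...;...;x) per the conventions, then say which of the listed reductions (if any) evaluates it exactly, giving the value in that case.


This is -7/11 * 2F1(-3/8, 4; -8/3; -3/7) in reduced canonical form. Verdict: none - at argument -3/7 the multisets {-3/8, 4} ; {-8/3} match no listed identity.

First insight: with t_0 = -7/11, the (-1)^k factor (C = -7/11, x = -3/7) folds into the argument's sign.
Term ratio: r(k) = (-3/7) * (k-3/8) (k+4) / [(k-8/3) (k+1)] - rational; roots negated = parameters, x = (-3/7), C = -7/11.


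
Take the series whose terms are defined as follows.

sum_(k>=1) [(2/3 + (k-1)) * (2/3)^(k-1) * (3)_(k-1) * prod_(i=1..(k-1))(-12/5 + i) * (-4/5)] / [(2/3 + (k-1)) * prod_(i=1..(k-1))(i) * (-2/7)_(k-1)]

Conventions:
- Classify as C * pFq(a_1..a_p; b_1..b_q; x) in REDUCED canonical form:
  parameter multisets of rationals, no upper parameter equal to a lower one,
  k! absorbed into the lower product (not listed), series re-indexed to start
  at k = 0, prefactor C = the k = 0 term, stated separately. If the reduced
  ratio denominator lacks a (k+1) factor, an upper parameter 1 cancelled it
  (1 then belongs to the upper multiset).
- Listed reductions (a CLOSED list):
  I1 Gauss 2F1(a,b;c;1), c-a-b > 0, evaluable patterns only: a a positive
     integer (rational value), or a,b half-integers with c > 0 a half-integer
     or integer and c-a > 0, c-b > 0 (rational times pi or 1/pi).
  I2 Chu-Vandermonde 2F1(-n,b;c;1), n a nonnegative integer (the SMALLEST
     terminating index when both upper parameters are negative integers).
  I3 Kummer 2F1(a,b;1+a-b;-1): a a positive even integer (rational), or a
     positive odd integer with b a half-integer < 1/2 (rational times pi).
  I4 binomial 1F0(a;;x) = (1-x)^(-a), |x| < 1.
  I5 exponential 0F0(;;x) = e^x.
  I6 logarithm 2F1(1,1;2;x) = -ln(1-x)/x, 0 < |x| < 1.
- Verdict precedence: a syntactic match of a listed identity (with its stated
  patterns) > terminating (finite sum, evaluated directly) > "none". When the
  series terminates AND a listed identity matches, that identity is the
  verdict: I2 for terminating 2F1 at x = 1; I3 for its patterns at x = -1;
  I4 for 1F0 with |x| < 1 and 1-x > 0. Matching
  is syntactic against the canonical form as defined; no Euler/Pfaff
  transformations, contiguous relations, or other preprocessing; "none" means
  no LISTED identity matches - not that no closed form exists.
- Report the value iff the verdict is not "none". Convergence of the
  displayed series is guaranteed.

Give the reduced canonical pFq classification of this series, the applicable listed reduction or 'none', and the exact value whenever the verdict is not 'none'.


With C = -4/5: the canonical form is 2F1(-7/5, 3; -2/7; 2/3). Verdict: no listed reduction: x = 2/3 and upper {-7/5, 3} fail every I1-I6 pattern.

First insight: from the first term -4/5: the product of the first k integers (C = -4/5, x = 2/3) is k!.
Step ratio: r(k) = (2/3) * (k-7/5) (k+3) / [(k-2/7) (k+1)] - rational; roots negated = parameters, x = (2/3), C = -4/5.


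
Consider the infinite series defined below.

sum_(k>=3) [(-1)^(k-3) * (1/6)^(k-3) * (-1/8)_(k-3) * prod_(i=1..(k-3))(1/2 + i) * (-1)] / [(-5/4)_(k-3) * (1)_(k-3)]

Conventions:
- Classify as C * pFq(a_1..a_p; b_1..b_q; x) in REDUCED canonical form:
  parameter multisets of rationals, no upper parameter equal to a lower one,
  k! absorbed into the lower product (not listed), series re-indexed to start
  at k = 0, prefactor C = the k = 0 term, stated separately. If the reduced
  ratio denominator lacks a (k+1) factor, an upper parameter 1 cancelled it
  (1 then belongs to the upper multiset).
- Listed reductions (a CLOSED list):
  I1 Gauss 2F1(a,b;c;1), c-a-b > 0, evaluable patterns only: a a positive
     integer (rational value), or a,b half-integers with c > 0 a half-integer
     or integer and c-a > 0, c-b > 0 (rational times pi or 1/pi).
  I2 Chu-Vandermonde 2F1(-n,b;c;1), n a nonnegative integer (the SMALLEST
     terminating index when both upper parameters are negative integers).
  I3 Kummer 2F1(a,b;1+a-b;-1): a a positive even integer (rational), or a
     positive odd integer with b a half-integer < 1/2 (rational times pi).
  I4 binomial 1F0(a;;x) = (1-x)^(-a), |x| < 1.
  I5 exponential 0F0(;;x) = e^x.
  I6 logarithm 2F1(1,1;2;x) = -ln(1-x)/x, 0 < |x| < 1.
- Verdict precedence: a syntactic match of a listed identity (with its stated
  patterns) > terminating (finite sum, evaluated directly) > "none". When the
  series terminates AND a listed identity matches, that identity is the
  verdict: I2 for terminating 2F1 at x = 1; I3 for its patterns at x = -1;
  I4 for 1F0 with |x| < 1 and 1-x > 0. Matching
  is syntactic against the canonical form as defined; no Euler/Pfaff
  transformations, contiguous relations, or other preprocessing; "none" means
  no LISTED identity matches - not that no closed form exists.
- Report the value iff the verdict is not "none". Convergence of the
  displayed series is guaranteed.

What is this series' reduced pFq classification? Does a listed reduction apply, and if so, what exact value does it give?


Structural cue: t_0 = -1 here, and (1)_k (C = -1) is k! itself.
Term ratio: r(k) = (-1/6) * (k-1/8) (k+3/2) / [(k-5/4) (k+1)] - rational in k. x = (-1/6); t_0 = -1; negate the roots.

Reduced: x = -1/6, 2F1, upper = {-1/8, 3/2}, lower = {-5/4}, C = -1. Verdict: none here - no I1-I6 shape fits x = -1/6 with lower {-5/4}.


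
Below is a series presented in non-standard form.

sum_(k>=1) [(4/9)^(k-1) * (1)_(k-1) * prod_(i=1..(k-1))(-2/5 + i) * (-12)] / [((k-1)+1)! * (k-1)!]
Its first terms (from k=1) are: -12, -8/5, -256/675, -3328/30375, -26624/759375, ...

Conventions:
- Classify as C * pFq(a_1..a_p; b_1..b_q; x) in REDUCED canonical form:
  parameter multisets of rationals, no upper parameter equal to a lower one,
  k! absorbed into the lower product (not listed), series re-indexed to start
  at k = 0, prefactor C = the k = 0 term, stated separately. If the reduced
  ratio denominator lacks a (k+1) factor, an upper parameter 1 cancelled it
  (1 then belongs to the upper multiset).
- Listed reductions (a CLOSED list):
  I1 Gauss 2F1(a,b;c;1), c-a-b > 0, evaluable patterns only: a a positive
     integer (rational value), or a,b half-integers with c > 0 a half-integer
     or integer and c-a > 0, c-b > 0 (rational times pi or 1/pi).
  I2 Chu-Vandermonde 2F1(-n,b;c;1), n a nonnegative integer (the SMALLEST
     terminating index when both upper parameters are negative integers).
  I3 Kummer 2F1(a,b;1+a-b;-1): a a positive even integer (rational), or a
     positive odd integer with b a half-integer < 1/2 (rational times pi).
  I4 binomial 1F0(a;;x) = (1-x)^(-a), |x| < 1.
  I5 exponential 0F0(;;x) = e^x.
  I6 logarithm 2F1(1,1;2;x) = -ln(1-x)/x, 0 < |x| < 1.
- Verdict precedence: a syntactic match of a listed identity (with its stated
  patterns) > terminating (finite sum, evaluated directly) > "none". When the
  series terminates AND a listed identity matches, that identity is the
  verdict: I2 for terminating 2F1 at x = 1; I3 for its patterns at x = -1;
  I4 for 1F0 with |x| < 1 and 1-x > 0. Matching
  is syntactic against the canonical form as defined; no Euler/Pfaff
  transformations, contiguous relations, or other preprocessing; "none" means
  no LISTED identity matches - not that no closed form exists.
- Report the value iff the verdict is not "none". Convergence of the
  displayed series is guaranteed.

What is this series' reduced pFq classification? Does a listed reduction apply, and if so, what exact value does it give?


At argument 4/9: a 2F1 with upper {3/5, 1}, lower {2}, scaled by C = -12. Verdict: none here - no I1-I6 shape fits x = 4/9 with lower {2}.

The tell: x = (4/9) and the denominator's factorial ratio (C = -12) is a lower Pochhammer.
Step ratio: r(k) = (4/9) * (k+3/5) (k+1) / [(k+2) (k+1)] - rational in k. x = (4/9); t_0 = -12; negate the roots.


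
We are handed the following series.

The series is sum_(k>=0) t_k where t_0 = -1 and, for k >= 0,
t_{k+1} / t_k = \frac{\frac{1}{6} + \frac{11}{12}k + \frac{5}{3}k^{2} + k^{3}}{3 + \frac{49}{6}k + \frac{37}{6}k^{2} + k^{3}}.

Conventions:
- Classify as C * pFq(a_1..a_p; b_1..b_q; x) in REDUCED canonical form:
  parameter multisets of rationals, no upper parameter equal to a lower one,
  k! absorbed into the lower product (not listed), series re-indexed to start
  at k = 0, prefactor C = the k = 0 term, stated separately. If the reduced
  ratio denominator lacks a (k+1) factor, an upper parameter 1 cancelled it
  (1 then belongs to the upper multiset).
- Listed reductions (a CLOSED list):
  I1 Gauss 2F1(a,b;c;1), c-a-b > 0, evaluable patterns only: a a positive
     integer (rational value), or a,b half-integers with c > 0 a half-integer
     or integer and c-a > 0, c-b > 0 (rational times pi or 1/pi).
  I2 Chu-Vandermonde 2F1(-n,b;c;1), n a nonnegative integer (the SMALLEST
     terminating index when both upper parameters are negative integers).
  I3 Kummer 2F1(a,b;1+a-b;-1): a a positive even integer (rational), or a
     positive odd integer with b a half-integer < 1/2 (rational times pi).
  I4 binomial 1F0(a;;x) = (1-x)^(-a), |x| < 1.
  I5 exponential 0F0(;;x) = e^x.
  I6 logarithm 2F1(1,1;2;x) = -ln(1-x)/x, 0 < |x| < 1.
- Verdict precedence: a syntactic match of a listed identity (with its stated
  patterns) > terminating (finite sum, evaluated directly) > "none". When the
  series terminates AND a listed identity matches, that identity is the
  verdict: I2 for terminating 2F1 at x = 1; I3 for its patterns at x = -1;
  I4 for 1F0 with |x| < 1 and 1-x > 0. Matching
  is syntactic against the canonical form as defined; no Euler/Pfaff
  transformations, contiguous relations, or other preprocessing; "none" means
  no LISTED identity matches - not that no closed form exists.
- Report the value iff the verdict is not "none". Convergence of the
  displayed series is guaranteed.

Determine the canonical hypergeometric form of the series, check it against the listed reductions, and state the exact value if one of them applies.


Key step: from the first term -1: the expanded ratio factors over Q; C = -1, roots give parameters.
Ratio: r(k) = 1 * (k+\frac{1}{2}) (k+\frac{1}{2}) / [(k+\frac{9}{2}) (k+1)] - poly over poly, x = 1 from leading terms; C = -1 at k = 0.

Prefactor -1, argument 1: 2F1 with upper {\frac{1}{2}, \frac{1}{2}} over lower {\frac{9}{2}}. Verdict: this is Gauss (I1, half-integer pattern) (x = 1; upper {\frac{1}{2}, \frac{1}{2}} half-integers, c = \frac{9}{2} in the evaluable pattern). Sum: \left(-\frac{175}{512}\right) \cdot \pi.


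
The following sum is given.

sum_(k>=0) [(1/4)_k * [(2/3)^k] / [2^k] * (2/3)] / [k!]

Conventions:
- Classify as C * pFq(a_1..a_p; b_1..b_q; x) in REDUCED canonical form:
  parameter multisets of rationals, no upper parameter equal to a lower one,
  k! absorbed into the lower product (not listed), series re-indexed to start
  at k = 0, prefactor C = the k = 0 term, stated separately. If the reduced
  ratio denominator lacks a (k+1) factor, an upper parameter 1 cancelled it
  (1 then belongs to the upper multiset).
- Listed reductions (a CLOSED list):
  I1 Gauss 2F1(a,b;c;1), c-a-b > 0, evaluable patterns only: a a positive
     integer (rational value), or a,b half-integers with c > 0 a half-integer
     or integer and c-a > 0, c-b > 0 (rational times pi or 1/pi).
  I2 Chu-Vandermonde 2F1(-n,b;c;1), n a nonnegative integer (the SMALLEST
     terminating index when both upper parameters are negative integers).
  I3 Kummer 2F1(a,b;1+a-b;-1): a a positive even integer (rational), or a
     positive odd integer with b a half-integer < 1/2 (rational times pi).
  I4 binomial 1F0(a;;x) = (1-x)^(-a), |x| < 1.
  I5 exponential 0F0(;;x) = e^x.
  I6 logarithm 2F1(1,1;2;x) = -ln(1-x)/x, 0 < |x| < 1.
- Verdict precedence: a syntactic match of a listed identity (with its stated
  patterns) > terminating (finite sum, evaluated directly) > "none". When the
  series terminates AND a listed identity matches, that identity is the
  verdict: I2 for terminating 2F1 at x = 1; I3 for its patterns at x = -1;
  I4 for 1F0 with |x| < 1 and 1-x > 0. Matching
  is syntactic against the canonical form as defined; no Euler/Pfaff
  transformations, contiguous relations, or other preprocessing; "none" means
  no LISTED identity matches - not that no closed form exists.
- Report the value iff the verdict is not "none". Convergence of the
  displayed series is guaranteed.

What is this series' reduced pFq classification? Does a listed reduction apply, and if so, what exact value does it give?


First insight: t_0 being 2/3, the two k-th powers (C = 2/3, x = 1/3) combine into one argument.
Ratio: r(k) = (1/3) * (k+1/4) / [(k+1)] - poly over poly, x = (1/3) from leading terms; C = 2/3 at k = 0.

x = 1/3 here; the reduced form reads 1F0, upper {1/4}, lower {-}, C = 2/3. Verdict at x = 1/3: the binomial series (I4) matches (the 1F0 binomial series: exponent -1/4, x = 1/3). Its exact value is (2/3) * (2/3)^(-1/4).


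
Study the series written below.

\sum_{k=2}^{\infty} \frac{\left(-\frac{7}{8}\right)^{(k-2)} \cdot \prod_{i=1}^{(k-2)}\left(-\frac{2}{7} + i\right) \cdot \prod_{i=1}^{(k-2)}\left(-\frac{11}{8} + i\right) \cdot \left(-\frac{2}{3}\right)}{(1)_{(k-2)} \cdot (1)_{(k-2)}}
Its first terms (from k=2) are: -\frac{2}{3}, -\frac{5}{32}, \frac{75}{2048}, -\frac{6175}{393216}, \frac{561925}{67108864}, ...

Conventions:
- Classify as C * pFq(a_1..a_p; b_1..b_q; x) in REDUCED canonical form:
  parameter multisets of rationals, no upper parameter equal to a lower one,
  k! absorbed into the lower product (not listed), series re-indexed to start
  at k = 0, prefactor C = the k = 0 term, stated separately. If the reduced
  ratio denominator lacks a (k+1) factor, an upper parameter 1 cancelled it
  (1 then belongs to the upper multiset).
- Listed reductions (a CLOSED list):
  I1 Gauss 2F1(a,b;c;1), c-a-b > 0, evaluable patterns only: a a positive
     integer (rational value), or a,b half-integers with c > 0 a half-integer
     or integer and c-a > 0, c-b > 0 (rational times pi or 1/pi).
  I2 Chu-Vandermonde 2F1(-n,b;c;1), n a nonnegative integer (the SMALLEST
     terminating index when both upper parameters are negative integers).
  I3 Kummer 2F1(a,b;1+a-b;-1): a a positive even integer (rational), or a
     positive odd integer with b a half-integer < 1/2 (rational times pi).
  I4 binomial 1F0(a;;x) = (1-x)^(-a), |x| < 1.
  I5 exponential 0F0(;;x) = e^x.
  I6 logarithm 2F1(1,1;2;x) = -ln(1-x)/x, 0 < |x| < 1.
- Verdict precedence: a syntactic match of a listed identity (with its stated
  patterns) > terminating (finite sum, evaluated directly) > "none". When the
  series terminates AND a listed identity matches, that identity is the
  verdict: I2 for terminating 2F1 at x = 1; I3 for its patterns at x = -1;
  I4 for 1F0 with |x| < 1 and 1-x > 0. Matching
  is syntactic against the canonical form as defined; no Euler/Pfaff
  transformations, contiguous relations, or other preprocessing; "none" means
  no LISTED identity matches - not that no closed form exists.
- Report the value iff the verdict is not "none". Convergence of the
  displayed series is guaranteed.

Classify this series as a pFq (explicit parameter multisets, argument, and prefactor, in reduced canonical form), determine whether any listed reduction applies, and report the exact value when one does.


With C = -\frac{2}{3}: the canonical form is 2F1(-\frac{3}{8}, \frac{5}{7}; 1; -\frac{7}{8}). Verdict: none. Every listed pattern misses the 2F1 form at -\frac{7}{8}, upper {-\frac{3}{8}, \frac{5}{7}}.

Key step: t_0 being -\frac{2}{3}, the running product (C = -2/3) telescopes to a rising factorial.
Consecutive-term ratio: r(k) = -\frac{7}{8} * (k-\frac{3}{8}) (k+\frac{5}{7}) / [(k+1) (k+1)] - poly over poly, x = -\frac{7}{8} from leading terms; C = -\frac{2}{3} at k = 0.


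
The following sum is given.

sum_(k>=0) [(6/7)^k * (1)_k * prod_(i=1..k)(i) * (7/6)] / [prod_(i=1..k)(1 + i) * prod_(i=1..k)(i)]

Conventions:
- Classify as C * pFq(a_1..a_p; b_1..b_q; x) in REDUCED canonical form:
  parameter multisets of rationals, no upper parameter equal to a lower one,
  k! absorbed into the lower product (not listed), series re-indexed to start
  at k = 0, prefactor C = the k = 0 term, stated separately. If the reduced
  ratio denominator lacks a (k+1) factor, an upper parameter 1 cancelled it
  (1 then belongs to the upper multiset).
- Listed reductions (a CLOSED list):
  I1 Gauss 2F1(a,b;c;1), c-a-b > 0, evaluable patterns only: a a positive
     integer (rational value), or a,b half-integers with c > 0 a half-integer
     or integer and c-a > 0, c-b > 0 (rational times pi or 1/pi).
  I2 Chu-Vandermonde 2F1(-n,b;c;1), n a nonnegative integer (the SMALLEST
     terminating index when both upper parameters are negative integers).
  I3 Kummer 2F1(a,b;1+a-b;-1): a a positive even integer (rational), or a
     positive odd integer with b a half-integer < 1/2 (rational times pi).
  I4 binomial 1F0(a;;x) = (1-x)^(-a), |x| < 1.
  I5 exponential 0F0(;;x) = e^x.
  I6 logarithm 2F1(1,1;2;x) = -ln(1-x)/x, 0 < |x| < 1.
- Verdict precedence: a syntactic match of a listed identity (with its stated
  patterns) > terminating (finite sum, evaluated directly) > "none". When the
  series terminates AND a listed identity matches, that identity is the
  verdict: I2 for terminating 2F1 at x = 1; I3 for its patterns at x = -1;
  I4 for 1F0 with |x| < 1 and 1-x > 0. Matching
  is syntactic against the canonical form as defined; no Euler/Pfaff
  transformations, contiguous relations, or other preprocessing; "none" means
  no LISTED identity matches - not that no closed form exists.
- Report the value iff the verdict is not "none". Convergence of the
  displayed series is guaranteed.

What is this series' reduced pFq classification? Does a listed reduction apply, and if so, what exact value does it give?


Classification (C = 7/6): 2F1 with upper {1, 1}, lower {2}, argument x = 6/7. Verdict: logarithm (I6) fires (the logarithm: parameters (1,1;2), x = 6/7). Exact value: (-49/36) * ln(1/7).

First insight: x = (6/7) and the running product (C = 7/6, x = 6/7) telescopes to a rising factorial.
Adjacent-term ratio: r(k) = (6/7) * (k+1) (k+1) / [(k+2) (k+1)] ; factor over Q: parameters, x = (6/7), and C = 7/6.


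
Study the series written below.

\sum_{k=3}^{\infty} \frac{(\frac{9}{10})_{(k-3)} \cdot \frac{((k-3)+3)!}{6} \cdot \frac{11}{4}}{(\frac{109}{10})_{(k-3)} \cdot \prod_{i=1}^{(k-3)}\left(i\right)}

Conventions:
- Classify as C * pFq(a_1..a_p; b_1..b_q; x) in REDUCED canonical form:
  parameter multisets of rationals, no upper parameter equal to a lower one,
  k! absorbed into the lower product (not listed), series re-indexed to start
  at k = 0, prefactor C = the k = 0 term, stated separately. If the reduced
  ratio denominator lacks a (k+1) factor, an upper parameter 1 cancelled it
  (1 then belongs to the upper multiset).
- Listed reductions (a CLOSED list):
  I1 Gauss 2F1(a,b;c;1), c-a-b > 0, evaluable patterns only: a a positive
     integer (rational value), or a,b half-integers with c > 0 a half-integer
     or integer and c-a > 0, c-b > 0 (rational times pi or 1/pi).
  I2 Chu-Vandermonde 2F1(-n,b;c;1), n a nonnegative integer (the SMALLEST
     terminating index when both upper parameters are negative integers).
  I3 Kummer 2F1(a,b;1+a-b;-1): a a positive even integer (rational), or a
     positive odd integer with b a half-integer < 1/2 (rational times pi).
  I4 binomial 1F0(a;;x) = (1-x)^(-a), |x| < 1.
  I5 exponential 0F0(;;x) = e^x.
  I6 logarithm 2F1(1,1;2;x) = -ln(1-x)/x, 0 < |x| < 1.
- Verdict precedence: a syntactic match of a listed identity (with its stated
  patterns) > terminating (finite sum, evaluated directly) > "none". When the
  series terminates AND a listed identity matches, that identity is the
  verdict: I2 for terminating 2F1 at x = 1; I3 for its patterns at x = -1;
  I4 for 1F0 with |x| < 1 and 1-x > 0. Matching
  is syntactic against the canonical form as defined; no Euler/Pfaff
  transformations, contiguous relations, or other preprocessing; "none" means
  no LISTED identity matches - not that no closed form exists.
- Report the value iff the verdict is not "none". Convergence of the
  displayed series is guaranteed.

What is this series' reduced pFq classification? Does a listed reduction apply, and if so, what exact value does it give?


Prefactor \frac{11}{4}, argument 1: 2F1 with upper {\frac{9}{10}, 4} over lower {\frac{109}{10}}. Verdict at x = 1: the Gauss summation I1 matches (x = 1: the Gamma ratio telescopes since c-a-b = 6 > 0 and a = 4 in Z>0). Sum: \frac{19567273}{4480000}.

Key observation: t_0 being \frac{11}{4}, the product of the first k integers (prefactor 11/4) is k!.
Term ratio: r(k) = 1 * (k+\frac{9}{10}) (k+4) / [(k+\frac{109}{10}) (k+1)] ; factor over Q: parameters, x = 1, and C = \frac{11}{4}.


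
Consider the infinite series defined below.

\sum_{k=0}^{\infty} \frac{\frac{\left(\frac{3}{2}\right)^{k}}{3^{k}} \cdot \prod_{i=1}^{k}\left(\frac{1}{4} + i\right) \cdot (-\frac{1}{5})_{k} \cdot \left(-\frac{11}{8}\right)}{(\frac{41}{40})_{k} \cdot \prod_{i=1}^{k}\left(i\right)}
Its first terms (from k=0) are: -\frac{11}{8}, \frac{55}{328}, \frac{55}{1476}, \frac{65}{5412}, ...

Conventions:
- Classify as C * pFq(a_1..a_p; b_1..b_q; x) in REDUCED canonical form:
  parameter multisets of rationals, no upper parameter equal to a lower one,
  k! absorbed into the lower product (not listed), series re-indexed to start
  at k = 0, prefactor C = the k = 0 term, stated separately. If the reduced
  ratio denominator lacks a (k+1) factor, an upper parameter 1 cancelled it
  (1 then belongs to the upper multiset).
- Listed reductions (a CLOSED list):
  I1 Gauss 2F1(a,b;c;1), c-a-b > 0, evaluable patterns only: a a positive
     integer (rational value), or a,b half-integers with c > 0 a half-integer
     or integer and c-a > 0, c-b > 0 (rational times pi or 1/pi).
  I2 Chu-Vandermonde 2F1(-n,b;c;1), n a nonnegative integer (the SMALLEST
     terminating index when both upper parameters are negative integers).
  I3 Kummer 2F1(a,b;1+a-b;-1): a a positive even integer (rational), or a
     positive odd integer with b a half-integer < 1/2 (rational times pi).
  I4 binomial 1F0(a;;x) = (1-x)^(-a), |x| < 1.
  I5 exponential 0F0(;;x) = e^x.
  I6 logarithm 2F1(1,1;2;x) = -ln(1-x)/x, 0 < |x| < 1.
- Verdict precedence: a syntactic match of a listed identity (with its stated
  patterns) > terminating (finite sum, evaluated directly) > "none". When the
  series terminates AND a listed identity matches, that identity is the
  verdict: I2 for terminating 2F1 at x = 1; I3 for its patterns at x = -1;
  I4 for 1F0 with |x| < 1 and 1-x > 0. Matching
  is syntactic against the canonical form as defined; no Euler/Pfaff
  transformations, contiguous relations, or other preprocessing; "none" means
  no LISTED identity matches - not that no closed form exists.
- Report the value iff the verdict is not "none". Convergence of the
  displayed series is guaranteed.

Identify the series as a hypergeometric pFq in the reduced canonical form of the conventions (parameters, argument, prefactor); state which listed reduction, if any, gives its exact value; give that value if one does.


Reduced: x = \frac{1}{2}, 2F1, upper = {-\frac{1}{5}, \frac{5}{4}}, lower = {\frac{41}{40}}, C = -\frac{11}{8}. Verdict: none here - no I1-I6 shape fits x = \frac{1}{2} with lower {\frac{41}{40}}.

Structural cue: t_0 being -\frac{11}{8}, the running product (C = -11/8, x = 1/2) telescopes to a rising factorial.
Consecutive-term ratio: r(k) = \frac{1}{2} * (k-\frac{1}{5}) (k+\frac{5}{4}) / [(k+\frac{41}{40}) (k+1)] - rational in k, leading ratio \frac{1}{2}; with t_0 = -\frac{11}{8}, classification follows.


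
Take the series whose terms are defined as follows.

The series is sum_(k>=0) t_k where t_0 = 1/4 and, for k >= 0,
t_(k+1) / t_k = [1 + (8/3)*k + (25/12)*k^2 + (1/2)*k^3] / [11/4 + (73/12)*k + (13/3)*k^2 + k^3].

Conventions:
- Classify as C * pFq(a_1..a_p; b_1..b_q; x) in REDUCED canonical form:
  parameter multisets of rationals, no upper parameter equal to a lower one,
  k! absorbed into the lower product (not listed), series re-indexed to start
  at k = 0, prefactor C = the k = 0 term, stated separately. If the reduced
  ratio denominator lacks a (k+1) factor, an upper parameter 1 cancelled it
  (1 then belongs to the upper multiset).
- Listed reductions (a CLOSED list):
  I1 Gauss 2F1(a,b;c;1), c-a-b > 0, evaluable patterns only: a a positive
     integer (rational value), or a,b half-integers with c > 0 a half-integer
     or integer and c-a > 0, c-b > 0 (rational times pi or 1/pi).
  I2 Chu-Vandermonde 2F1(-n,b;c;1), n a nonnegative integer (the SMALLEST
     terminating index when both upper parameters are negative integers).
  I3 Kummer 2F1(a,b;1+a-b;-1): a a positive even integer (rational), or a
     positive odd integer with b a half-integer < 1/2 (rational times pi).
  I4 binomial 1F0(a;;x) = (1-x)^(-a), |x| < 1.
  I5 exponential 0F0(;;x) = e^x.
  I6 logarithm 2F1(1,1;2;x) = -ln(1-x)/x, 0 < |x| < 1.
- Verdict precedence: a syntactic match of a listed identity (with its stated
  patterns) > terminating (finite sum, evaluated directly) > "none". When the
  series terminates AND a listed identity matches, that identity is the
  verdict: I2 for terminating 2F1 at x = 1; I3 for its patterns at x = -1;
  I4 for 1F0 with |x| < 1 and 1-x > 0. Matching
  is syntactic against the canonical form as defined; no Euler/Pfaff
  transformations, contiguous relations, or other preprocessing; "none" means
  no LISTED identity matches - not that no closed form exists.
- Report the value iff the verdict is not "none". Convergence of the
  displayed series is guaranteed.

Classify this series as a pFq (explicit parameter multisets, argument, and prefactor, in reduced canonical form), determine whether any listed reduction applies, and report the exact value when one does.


x = 1/2 here; the reduced form reads 2F1, upper {2/3, 2}, lower {11/6}, C = 1/4. Verdict: no listed reduction: x = 1/2 and upper {2/3, 2} fail every I1-I6 pattern.

First insight: x = (1/2) and the ratio is unreduced: k + 3/2 divides both sides (prefactor 1/4).
Adjacent-term ratio: r(k) = (1/2) * (k+2/3) (k+2) / [(k+11/6) (k+1)] - poly over poly, x = (1/2) from leading terms; C = 1/4 at k = 0.
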